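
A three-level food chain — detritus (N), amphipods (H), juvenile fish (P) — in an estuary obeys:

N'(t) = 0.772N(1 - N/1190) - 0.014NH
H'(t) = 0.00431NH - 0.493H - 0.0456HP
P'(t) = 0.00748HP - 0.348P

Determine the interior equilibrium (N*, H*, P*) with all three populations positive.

N* ≈ 186, H* ≈ 46.5, P* ≈ 6.77

From dP/dt = 0: 0.00748H* = 0.348, so H* = 46.5.
From dN/dt = 0: 0.772(1 - N*/1190) = 0.014·46.5, giving N* = 1190·(1 - 0.844) = 186.
From dH/dt = 0: 0.00431·186 - 0.493 = 0.0456P*, so P* = 0.309/0.0456 = 6.77.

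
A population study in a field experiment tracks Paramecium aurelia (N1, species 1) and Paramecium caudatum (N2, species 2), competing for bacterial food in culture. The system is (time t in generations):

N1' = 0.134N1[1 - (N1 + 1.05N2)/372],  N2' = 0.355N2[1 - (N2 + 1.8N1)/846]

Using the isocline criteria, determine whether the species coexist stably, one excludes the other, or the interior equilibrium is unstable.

species 2 excludes species 1

Compare the nullcline intercepts: K1/α12 = 372/1.05 = 354 < K2 = 846; K2/α21 = 846/1.8 = 470 > K1 = 372.
Since the inequalities point opposite ways, species 2 can invade but species 1 cannot.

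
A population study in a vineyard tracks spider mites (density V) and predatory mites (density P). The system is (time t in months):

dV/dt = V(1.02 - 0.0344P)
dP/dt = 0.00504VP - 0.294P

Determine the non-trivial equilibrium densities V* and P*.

V* ≈ 58.3, P* ≈ 29.7

Set dP/dt = 0 with P > 0: 0.00504V - 0.294 = 0, so V* = 0.294/0.00504 = 58.3.
Set dV/dt = 0 with V > 0: 1.02 - 0.0344P = 0, so P* = 1.02/0.0344 = 29.7.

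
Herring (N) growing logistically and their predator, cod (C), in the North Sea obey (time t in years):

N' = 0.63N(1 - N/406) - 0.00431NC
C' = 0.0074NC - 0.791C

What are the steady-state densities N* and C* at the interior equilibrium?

N* ≈ 107, C* ≈ 108

From dC/dt = 0 with C > 0: 0.0074N* = 0.791, so N* = 107.
Substitute into dN/dt = 0: 0.63(1 - 107/406) = 0.00431C*.
The bracket is 0.737, giving C* = 0.464/0.00431 = 108.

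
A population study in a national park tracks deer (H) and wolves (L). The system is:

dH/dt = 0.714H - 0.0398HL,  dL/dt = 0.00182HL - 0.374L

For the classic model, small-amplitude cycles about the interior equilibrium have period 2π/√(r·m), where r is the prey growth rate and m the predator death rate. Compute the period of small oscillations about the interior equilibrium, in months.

T ≈ 12.2 months

Here r = 0.714 and m = 0.374, so r·m = 0.267.
ω = √0.267 = 0.517 per month, hence T = 2π/ω ≈ 12.2 months.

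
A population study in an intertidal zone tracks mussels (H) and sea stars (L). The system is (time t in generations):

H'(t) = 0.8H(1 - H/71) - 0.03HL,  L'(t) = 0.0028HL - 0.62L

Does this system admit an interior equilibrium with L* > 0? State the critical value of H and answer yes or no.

Threshold H = 221; K < 221, so no, the predator goes extinct.

The predator equation gives dL/dt > 0 only when H > 0.62/0.0028 = 221.
Without the predator, H → K = 71. Since 71 < 221, the predator cannot invade.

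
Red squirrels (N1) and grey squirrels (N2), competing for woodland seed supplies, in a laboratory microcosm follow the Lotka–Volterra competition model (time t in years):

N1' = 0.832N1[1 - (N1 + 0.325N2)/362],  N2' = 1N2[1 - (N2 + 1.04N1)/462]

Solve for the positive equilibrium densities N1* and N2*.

Setting both brackets to zero gives the nullclines N1 + 0.325N2 = 362 and 1.04N1 + N2 = 462.
Substituting N2 = 462 - 1.04N1 into the first: N1(1 - 0.325·1.04) = 362 - 0.325·462.
So N1* = 212/0.662 = 320, and then N2* = 462 - 1.04·320 = 129.

N1* ≈ 320, N2* ≈ 129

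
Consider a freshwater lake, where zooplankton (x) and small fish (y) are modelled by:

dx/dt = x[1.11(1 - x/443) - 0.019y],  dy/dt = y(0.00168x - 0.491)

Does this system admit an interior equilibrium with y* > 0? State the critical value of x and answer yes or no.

The predator equation gives dy/dt > 0 only when x > 0.491/0.00168 = 292.
Without the predator, x → K = 443. Since 443 > 292, the predator can invade and persist.

Threshold x = 292; K > 292, so yes, the predator persists.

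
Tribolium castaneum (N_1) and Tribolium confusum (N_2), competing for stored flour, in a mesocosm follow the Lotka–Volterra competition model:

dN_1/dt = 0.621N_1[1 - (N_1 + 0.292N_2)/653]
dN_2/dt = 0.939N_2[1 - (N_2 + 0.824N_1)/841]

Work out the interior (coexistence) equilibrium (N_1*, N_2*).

Setting both brackets to zero gives the nullclines N_1 + 0.292N_2 = 653 and 0.824N_1 + N_2 = 841.
Substituting N_2 = 841 - 0.824N_1 into the first: N_1(1 - 0.292·0.824) = 653 - 0.292·841.
So N_1* = 407/0.759 = 537, and then N_2* = 841 - 0.824·537 = 399.

N_1* ≈ 537, N_2* ≈ 399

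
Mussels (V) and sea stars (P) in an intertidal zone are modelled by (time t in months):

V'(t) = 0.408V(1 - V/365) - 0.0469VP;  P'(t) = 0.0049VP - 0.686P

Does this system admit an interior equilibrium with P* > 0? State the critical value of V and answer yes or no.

The predator equation gives dP/dt > 0 only when V > 0.686/0.0049 = 140.
Without the predator, V → K = 365. Since 365 > 140, the predator can invade and persist.

Threshold V = 140; K > 140, so yes, the predator persists.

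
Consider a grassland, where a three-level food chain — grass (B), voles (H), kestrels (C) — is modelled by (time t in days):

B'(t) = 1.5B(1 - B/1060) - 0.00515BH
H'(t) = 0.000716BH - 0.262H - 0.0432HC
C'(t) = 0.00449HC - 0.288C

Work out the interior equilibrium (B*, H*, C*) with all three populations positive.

B* ≈ 827, H* ≈ 64.1, C* ≈ 7.63

From dC/dt = 0: 0.00449H* = 0.288, so H* = 64.1.
From dB/dt = 0: 1.5(1 - B*/1060) = 0.00515·64.1, giving B* = 1060·(1 - 0.22) = 827.
From dH/dt = 0: 0.000716·827 - 0.262 = 0.0432C*, so C* = 0.33/0.0432 = 7.63.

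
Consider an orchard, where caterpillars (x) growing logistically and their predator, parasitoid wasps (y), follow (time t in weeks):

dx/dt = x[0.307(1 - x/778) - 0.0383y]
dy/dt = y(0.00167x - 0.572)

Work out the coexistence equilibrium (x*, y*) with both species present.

From dy/dt = 0 with y > 0: 0.00167x* = 0.572, so x* = 343.
Substitute into dx/dt = 0: 0.307(1 - 343/778) = 0.0383y*.
The bracket is 0.56, giving y* = 0.172/0.0383 = 4.49.

x* ≈ 343, y* ≈ 4.49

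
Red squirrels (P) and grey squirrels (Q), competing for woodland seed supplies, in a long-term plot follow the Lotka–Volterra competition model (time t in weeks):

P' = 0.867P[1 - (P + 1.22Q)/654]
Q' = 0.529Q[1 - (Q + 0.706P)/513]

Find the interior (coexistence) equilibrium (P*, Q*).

Setting both brackets to zero gives the nullclines P + 1.22Q = 654 and 0.706P + Q = 513.
Substituting Q = 513 - 0.706P into the first: P(1 - 1.22·0.706) = 654 - 1.22·513.
So P* = 28.1/0.139 = 203, and then Q* = 513 - 0.706·203 = 370.

P* ≈ 203, Q* ≈ 370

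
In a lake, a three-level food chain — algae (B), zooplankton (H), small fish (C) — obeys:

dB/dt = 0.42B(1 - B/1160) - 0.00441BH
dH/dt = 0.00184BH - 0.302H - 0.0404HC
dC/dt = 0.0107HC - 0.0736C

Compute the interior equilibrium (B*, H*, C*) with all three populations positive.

From dC/dt = 0: 0.0107H* = 0.0736, so H* = 6.88.
From dB/dt = 0: 0.42(1 - B*/1160) = 0.00441·6.88, giving B* = 1160·(1 - 0.0722) = 1080.
From dH/dt = 0: 0.00184·1080 - 0.302 = 0.0404C*, so C* = 1.68/0.0404 = 41.5.

B* ≈ 1080, H* ≈ 6.88, C* ≈ 41.5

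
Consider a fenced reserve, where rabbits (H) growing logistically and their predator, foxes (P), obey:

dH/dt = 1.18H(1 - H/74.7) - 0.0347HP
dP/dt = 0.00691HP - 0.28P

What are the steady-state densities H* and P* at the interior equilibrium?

H* ≈ 40.5, P* ≈ 15.6

From dP/dt = 0 with P > 0: 0.00691H* = 0.28, so H* = 40.5.
Substitute into dH/dt = 0: 1.18(1 - 40.5/74.7) = 0.0347P*.
The bracket is 0.458, giving P* = 0.54/0.0347 = 15.6.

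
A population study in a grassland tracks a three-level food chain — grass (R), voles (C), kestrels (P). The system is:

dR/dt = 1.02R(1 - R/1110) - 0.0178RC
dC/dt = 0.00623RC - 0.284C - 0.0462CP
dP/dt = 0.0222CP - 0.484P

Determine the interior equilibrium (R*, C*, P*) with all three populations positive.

From dP/dt = 0: 0.0222C* = 0.484, so C* = 21.8.
From dR/dt = 0: 1.02(1 - R*/1110) = 0.0178·21.8, giving R* = 1110·(1 - 0.38) = 688.
From dC/dt = 0: 0.00623·688 - 0.284 = 0.0462P*, so P* = 4/0.0462 = 86.6.

R* ≈ 688, C* ≈ 21.8, P* ≈ 86.6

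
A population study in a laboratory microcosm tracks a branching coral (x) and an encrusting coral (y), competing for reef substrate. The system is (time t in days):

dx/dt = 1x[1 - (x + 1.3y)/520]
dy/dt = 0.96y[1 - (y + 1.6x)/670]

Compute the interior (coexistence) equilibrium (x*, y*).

x* ≈ 325, y* ≈ 150

Setting both brackets to zero gives the nullclines x + 1.3y = 520 and 1.6x + y = 670.
Substituting y = 670 - 1.6x into the first: x(1 - 1.3·1.6) = 520 - 1.3·670.
So x* = -351/-1.08 = 325, and then y* = 670 - 1.6·325 = 150.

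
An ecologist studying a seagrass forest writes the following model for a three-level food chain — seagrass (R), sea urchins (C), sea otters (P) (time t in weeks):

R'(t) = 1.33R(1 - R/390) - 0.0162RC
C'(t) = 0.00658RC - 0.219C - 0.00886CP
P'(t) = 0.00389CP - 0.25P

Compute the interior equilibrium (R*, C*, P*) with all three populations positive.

From dP/dt = 0: 0.00389C* = 0.25, so C* = 64.3.
From dR/dt = 0: 1.33(1 - R*/390) = 0.0162·64.3, giving R* = 390·(1 - 0.783) = 84.7.
From dC/dt = 0: 0.00658·84.7 - 0.219 = 0.00886P*, so P* = 0.338/0.00886 = 38.2.

R* ≈ 84.7, C* ≈ 64.3, P* ≈ 38.2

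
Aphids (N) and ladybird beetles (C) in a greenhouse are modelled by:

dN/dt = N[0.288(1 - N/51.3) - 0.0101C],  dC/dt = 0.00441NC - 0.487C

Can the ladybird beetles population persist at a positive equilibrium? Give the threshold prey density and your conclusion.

Threshold N = 110; K < 110, so no, the predator goes extinct.

The predator equation gives dC/dt > 0 only when N > 0.487/0.00441 = 110.
Without the predator, N → K = 51.3. Since 51.3 < 110, the predator cannot invade.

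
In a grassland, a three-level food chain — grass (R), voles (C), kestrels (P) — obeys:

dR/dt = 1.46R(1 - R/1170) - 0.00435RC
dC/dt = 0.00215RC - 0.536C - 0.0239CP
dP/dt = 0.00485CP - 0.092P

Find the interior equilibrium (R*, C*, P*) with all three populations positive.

R* ≈ 1100, C* ≈ 19, P* ≈ 76.9

From dP/dt = 0: 0.00485C* = 0.092, so C* = 19.
From dR/dt = 0: 1.46(1 - R*/1170) = 0.00435·19, giving R* = 1170·(1 - 0.0565) = 1100.
From dC/dt = 0: 0.00215·1100 - 0.536 = 0.0239P*, so P* = 1.84/0.0239 = 76.9.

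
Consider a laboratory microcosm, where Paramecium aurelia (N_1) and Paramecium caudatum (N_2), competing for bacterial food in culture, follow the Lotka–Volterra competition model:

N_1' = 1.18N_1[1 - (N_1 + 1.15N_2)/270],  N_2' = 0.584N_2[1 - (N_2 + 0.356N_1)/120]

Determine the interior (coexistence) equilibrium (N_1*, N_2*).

N_1* ≈ 224, N_2* ≈ 40.4

Setting both brackets to zero gives the nullclines N_1 + 1.15N_2 = 270 and 0.356N_1 + N_2 = 120.
Substituting N_2 = 120 - 0.356N_1 into the first: N_1(1 - 1.15·0.356) = 270 - 1.15·120.
So N_1* = 132/0.591 = 224, and then N_2* = 120 - 0.356·224 = 40.4.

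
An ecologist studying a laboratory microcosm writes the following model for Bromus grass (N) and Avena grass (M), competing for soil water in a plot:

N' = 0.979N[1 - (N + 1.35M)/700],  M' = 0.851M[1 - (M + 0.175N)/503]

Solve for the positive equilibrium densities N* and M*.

Setting both brackets to zero gives the nullclines N + 1.35M = 700 and 0.175N + M = 503.
Substituting M = 503 - 0.175N into the first: N(1 - 1.35·0.175) = 700 - 1.35·503.
So N* = 20.9/0.764 = 27.4, and then M* = 503 - 0.175·27.4 = 498.

N* ≈ 27.4, M* ≈ 498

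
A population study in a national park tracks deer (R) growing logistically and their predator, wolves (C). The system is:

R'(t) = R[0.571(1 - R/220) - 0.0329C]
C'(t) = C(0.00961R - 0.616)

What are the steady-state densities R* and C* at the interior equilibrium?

R* ≈ 64.1, C* ≈ 12.3

From dC/dt = 0 with C > 0: 0.00961R* = 0.616, so R* = 64.1.
Substitute into dR/dt = 0: 0.571(1 - 64.1/220) = 0.0329C*.
The bracket is 0.709, giving C* = 0.405/0.0329 = 12.3.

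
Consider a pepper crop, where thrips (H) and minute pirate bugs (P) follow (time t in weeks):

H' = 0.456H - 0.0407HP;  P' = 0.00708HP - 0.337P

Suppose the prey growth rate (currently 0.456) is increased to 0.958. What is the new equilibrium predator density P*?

At the interior fixed point, setting dH/dt = 0 with H > 0 fixes P* = (prey growth rate)/(HP coefficient) — independent of the other coefficients.
With the change, P* = 0.958/0.0407 = 23.5; it rises from 11.2.

P* ≈ 23.5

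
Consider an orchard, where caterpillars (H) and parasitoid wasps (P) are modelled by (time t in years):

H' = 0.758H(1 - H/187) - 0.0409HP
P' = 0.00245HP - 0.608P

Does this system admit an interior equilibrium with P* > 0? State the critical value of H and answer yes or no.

The predator equation gives dP/dt > 0 only when H > 0.608/0.00245 = 248.
Without the predator, H → K = 187. Since 187 < 248, the predator cannot invade.

Threshold H = 248; K < 248, so no, the predator goes extinct.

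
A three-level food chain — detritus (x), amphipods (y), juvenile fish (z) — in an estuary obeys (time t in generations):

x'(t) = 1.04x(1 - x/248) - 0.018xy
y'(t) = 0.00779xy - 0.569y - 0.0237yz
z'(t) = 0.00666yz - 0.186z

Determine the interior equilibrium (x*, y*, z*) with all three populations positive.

x* ≈ 128, y* ≈ 27.9, z* ≈ 18.1

From dz/dt = 0: 0.00666y* = 0.186, so y* = 27.9.
From dx/dt = 0: 1.04(1 - x*/248) = 0.018·27.9, giving x* = 248·(1 - 0.483) = 128.
From dy/dt = 0: 0.00779·128 - 0.569 = 0.0237z*, so z* = 0.429/0.0237 = 18.1.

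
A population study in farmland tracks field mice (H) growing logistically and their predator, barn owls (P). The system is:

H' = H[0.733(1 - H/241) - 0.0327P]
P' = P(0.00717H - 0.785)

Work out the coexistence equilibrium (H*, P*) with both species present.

From dP/dt = 0 with P > 0: 0.00717H* = 0.785, so H* = 109.
Substitute into dH/dt = 0: 0.733(1 - 109/241) = 0.0327P*.
The bracket is 0.546, giving P* = 0.4/0.0327 = 12.2.

H* ≈ 109, P* ≈ 12.2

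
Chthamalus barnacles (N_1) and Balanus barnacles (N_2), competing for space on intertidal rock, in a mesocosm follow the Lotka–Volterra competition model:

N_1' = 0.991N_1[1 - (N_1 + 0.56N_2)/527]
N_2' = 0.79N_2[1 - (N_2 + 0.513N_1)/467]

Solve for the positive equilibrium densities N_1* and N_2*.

Setting both brackets to zero gives the nullclines N_1 + 0.56N_2 = 527 and 0.513N_1 + N_2 = 467.
Substituting N_2 = 467 - 0.513N_1 into the first: N_1(1 - 0.56·0.513) = 527 - 0.56·467.
So N_1* = 265/0.713 = 372, and then N_2* = 467 - 0.513·372 = 276.

N_1* ≈ 372, N_2* ≈ 276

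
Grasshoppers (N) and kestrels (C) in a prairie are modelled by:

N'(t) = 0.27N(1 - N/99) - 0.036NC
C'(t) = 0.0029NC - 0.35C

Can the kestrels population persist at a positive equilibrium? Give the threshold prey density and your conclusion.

Threshold N = 121; K < 121, so no, the predator goes extinct.

The predator equation gives dC/dt > 0 only when N > 0.35/0.0029 = 121.
Without the predator, N → K = 99. Since 99 < 121, the predator cannot invade.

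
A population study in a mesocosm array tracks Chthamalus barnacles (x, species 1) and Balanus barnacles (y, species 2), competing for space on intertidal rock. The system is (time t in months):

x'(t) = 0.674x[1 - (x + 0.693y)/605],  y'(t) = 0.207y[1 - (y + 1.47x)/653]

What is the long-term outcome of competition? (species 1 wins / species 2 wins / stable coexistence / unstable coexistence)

species 1 excludes species 2

Compare the nullcline intercepts: K1/α12 = 605/0.693 = 873 > K2 = 653; K2/α21 = 653/1.47 = 444 < K1 = 605.
Since the inequalities point opposite ways, species 1 can invade but species 2 cannot.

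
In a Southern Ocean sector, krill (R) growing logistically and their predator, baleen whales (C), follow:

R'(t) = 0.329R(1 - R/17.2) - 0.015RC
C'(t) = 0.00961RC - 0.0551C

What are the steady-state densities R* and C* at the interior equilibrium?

From dC/dt = 0 with C > 0: 0.00961R* = 0.0551, so R* = 5.73.
Substitute into dR/dt = 0: 0.329(1 - 5.73/17.2) = 0.015C*.
The bracket is 0.667, giving C* = 0.219/0.015 = 14.6.

R* ≈ 5.73, C* ≈ 14.6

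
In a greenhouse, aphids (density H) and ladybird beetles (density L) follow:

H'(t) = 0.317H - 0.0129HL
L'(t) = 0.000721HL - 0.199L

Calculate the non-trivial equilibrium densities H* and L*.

Set dL/dt = 0 with L > 0: 0.000721H - 0.199 = 0, so H* = 0.199/0.000721 = 276.
Set dH/dt = 0 with H > 0: 0.317 - 0.0129L = 0, so L* = 0.317/0.0129 = 24.6.

H* ≈ 276, L* ≈ 24.6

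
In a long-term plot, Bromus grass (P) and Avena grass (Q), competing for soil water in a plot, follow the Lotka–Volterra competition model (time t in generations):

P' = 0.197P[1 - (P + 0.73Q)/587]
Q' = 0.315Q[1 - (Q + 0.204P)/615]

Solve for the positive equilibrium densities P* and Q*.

Setting both brackets to zero gives the nullclines P + 0.73Q = 587 and 0.204P + Q = 615.
Substituting Q = 615 - 0.204P into the first: P(1 - 0.73·0.204) = 587 - 0.73·615.
So P* = 138/0.851 = 162, and then Q* = 615 - 0.204·162 = 582.

P* ≈ 162, Q* ≈ 582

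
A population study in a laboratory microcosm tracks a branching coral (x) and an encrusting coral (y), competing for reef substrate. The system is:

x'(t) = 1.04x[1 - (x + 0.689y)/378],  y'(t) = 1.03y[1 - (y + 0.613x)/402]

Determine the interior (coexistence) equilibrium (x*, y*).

Setting both brackets to zero gives the nullclines x + 0.689y = 378 and 0.613x + y = 402.
Substituting y = 402 - 0.613x into the first: x(1 - 0.689·0.613) = 378 - 0.689·402.
So x* = 101/0.578 = 175, and then y* = 402 - 0.613·175 = 295.

x* ≈ 175, y* ≈ 295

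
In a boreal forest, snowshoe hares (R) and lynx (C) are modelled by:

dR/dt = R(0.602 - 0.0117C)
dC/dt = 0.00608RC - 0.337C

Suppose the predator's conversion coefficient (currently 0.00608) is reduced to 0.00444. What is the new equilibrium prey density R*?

R* ≈ 75.9

At the interior fixed point, setting dC/dt = 0 with C > 0 fixes R* = (predator death rate)/(RC coefficient) — independent of the other coefficients.
With the change, R* = 0.337/0.00444 = 75.9; it rises from 55.4.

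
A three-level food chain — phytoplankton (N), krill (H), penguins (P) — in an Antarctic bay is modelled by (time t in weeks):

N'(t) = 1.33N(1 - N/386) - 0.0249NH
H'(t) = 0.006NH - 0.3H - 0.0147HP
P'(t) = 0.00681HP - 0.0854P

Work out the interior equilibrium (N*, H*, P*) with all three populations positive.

N* ≈ 295, H* ≈ 12.5, P* ≈ 100

From dP/dt = 0: 0.00681H* = 0.0854, so H* = 12.5.
From dN/dt = 0: 1.33(1 - N*/386) = 0.0249·12.5, giving N* = 386·(1 - 0.235) = 295.
From dH/dt = 0: 0.006·295 - 0.3 = 0.0147P*, so P* = 1.47/0.0147 = 100.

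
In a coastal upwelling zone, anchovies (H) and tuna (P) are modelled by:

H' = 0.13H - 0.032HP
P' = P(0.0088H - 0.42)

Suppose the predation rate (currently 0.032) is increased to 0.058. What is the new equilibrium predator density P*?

At the interior fixed point, setting dH/dt = 0 with H > 0 fixes P* = (prey growth rate)/(HP coefficient) — independent of the other coefficients.
With the change, P* = 0.13/0.058 = 2.24; it falls from 4.06.

P* ≈ 2.24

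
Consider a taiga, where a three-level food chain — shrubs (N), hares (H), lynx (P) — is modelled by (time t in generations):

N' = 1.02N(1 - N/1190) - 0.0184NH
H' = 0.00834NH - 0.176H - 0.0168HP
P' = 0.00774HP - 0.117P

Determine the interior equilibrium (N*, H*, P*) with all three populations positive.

From dP/dt = 0: 0.00774H* = 0.117, so H* = 15.1.
From dN/dt = 0: 1.02(1 - N*/1190) = 0.0184·15.1, giving N* = 1190·(1 - 0.273) = 866.
From dH/dt = 0: 0.00834·866 - 0.176 = 0.0168P*, so P* = 7.04/0.0168 = 419.

N* ≈ 866, H* ≈ 15.1, P* ≈ 419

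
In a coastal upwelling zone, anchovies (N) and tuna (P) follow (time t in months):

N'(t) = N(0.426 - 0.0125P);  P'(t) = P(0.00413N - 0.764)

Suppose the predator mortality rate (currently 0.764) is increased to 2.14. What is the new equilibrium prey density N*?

N* ≈ 518

At the interior fixed point, setting dP/dt = 0 with P > 0 fixes N* = (predator death rate)/(NP coefficient) — independent of the other coefficients.
With the change, N* = 2.14/0.00413 = 518; it rises from 185.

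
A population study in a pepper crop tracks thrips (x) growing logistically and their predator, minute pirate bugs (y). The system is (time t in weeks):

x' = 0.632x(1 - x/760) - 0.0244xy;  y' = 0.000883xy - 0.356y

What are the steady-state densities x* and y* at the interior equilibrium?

From dy/dt = 0 with y > 0: 0.000883x* = 0.356, so x* = 403.
Substitute into dx/dt = 0: 0.632(1 - 403/760) = 0.0244y*.
The bracket is 0.47, giving y* = 0.297/0.0244 = 12.2.

x* ≈ 403, y* ≈ 12.2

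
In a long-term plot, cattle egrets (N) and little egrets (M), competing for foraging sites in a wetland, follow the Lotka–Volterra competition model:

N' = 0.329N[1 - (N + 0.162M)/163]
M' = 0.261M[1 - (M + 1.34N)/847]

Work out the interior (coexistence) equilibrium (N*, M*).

N* ≈ 32.9, M* ≈ 803

Setting both brackets to zero gives the nullclines N + 0.162M = 163 and 1.34N + M = 847.
Substituting M = 847 - 1.34N into the first: N(1 - 0.162·1.34) = 163 - 0.162·847.
So N* = 25.8/0.783 = 32.9, and then M* = 847 - 1.34·32.9 = 803.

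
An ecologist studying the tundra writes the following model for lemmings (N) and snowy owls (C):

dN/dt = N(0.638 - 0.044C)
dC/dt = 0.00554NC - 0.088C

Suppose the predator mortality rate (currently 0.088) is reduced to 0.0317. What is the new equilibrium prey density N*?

At the interior fixed point, setting dC/dt = 0 with C > 0 fixes N* = (predator death rate)/(NC coefficient) — independent of the other coefficients.
With the change, N* = 0.0317/0.00554 = 5.72; it falls from 15.9.

N* ≈ 5.72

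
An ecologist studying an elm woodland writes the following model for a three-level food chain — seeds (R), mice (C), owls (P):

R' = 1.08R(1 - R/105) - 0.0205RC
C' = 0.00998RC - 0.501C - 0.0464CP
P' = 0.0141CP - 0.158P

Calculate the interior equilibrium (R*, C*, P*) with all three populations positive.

From dP/dt = 0: 0.0141C* = 0.158, so C* = 11.2.
From dR/dt = 0: 1.08(1 - R*/105) = 0.0205·11.2, giving R* = 105·(1 - 0.213) = 82.7.
From dC/dt = 0: 0.00998·82.7 - 0.501 = 0.0464P*, so P* = 0.324/0.0464 = 6.98.

R* ≈ 82.7, C* ≈ 11.2, P* ≈ 6.98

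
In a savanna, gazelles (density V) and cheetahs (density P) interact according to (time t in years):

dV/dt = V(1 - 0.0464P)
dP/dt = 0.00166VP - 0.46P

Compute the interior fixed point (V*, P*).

V* ≈ 277, P* ≈ 21.6

Set dP/dt = 0 with P > 0: 0.00166V - 0.46 = 0, so V* = 0.46/0.00166 = 277.
Set dV/dt = 0 with V > 0: 1 - 0.0464P = 0, so P* = 1/0.0464 = 21.6.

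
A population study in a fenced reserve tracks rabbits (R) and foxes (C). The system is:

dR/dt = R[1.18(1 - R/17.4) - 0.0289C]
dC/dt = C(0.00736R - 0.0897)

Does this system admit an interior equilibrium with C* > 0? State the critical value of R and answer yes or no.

Threshold R = 12.2; K > 12.2, so yes, the predator persists.

The predator equation gives dC/dt > 0 only when R > 0.0897/0.00736 = 12.2.
Without the predator, R → K = 17.4. Since 17.4 > 12.2, the predator can invade and persist.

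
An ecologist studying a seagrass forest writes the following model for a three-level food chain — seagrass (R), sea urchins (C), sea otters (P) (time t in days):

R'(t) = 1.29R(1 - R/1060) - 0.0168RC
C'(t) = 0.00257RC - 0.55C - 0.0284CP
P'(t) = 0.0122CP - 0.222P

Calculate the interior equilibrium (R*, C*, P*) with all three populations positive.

R* ≈ 809, C* ≈ 18.2, P* ≈ 53.8

From dP/dt = 0: 0.0122C* = 0.222, so C* = 18.2.
From dR/dt = 0: 1.29(1 - R*/1060) = 0.0168·18.2, giving R* = 1060·(1 - 0.237) = 809.
From dC/dt = 0: 0.00257·809 - 0.55 = 0.0284P*, so P* = 1.53/0.0284 = 53.8.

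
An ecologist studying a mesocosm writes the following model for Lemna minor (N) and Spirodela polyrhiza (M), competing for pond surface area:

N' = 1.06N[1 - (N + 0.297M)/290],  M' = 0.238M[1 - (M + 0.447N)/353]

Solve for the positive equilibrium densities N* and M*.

Setting both brackets to zero gives the nullclines N + 0.297M = 290 and 0.447N + M = 353.
Substituting M = 353 - 0.447N into the first: N(1 - 0.297·0.447) = 290 - 0.297·353.
So N* = 185/0.867 = 214, and then M* = 353 - 0.447·214 = 258.

N* ≈ 214, M* ≈ 258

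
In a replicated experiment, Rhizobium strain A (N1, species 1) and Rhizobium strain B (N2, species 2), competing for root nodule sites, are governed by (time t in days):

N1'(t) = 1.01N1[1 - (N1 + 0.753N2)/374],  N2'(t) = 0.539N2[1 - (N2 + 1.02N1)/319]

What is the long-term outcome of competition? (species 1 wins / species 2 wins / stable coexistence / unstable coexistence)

species 1 excludes species 2

Compare the nullcline intercepts: K1/α12 = 374/0.753 = 497 > K2 = 319; K2/α21 = 319/1.02 = 313 < K1 = 374.
Since the inequalities point opposite ways, species 1 can invade but species 2 cannot.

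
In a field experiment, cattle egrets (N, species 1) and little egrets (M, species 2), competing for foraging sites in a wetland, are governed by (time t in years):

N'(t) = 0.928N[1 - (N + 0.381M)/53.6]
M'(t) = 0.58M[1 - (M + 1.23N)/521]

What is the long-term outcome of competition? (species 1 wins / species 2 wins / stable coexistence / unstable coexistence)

Compare the nullcline intercepts: K1/α12 = 53.6/0.381 = 141 < K2 = 521; K2/α21 = 521/1.23 = 424 > K1 = 53.6.
Since the inequalities point opposite ways, species 2 can invade but species 1 cannot.

species 2 excludes species 1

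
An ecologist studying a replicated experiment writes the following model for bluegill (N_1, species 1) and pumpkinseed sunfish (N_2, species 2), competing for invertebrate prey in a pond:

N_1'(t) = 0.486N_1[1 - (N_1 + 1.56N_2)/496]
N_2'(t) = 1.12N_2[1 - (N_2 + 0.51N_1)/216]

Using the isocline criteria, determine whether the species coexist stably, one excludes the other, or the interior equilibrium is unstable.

Compare the nullcline intercepts: K1/α12 = 496/1.56 = 318 > K2 = 216; K2/α21 = 216/0.51 = 424 < K1 = 496.
Since the inequalities point opposite ways, species 1 can invade but species 2 cannot.

species 1 excludes species 2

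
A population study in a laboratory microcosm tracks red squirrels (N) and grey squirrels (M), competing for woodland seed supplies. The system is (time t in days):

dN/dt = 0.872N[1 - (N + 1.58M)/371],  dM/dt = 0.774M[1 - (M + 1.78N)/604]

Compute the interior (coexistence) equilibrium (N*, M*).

Setting both brackets to zero gives the nullclines N + 1.58M = 371 and 1.78N + M = 604.
Substituting M = 604 - 1.78N into the first: N(1 - 1.58·1.78) = 371 - 1.58·604.
So N* = -583/-1.81 = 322, and then M* = 604 - 1.78·322 = 31.1.

N* ≈ 322, M* ≈ 31.1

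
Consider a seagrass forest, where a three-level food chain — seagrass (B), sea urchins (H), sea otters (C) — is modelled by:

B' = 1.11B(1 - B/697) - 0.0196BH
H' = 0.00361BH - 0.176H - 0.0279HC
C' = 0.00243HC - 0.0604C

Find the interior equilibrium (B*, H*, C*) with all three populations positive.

From dC/dt = 0: 0.00243H* = 0.0604, so H* = 24.9.
From dB/dt = 0: 1.11(1 - B*/697) = 0.0196·24.9, giving B* = 697·(1 - 0.439) = 391.
From dH/dt = 0: 0.00361·391 - 0.176 = 0.0279C*, so C* = 1.24/0.0279 = 44.3.

B* ≈ 391, H* ≈ 24.9, C* ≈ 44.3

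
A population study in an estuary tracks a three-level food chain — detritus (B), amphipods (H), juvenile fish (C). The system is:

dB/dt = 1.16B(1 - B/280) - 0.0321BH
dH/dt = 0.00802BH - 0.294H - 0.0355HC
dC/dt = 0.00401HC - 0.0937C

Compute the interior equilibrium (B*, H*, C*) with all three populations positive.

B* ≈ 98.9, H* ≈ 23.4, C* ≈ 14.1

From dC/dt = 0: 0.00401H* = 0.0937, so H* = 23.4.
From dB/dt = 0: 1.16(1 - B*/280) = 0.0321·23.4, giving B* = 280·(1 - 0.647) = 98.9.
From dH/dt = 0: 0.00802·98.9 - 0.294 = 0.0355C*, so C* = 0.5/0.0355 = 14.1.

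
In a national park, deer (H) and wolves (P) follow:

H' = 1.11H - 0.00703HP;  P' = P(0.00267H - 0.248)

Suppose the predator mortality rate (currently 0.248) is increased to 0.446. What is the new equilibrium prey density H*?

At the interior fixed point, setting dP/dt = 0 with P > 0 fixes H* = (predator death rate)/(HP coefficient) — independent of the other coefficients.
With the change, H* = 0.446/0.00267 = 167; it rises from 92.9.

H* ≈ 167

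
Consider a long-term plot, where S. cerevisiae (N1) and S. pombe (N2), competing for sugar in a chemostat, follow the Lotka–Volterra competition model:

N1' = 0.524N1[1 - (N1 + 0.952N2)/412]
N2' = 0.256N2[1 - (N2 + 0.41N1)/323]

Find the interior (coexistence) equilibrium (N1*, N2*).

N1* ≈ 171, N2* ≈ 253

Setting both brackets to zero gives the nullclines N1 + 0.952N2 = 412 and 0.41N1 + N2 = 323.
Substituting N2 = 323 - 0.41N1 into the first: N1(1 - 0.952·0.41) = 412 - 0.952·323.
So N1* = 105/0.61 = 171, and then N2* = 323 - 0.41·171 = 253.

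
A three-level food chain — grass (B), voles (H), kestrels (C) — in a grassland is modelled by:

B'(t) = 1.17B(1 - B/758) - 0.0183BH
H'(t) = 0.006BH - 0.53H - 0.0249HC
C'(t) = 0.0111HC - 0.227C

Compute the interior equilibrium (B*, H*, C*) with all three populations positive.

B* ≈ 516, H* ≈ 20.5, C* ≈ 103

From dC/dt = 0: 0.0111H* = 0.227, so H* = 20.5.
From dB/dt = 0: 1.17(1 - B*/758) = 0.0183·20.5, giving B* = 758·(1 - 0.32) = 516.
From dH/dt = 0: 0.006·516 - 0.53 = 0.0249C*, so C* = 2.56/0.0249 = 103.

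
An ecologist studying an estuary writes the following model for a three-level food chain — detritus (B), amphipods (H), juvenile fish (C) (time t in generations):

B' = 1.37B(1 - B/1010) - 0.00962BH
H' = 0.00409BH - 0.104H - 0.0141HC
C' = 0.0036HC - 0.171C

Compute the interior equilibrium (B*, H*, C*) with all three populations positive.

B* ≈ 673, H* ≈ 47.5, C* ≈ 188

From dC/dt = 0: 0.0036H* = 0.171, so H* = 47.5.
From dB/dt = 0: 1.37(1 - B*/1010) = 0.00962·47.5, giving B* = 1010·(1 - 0.334) = 673.
From dH/dt = 0: 0.00409·673 - 0.104 = 0.0141C*, so C* = 2.65/0.0141 = 188.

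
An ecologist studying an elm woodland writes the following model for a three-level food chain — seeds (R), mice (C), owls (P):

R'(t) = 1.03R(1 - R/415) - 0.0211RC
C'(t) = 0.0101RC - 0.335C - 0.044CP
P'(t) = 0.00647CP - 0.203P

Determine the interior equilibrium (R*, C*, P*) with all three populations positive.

R* ≈ 148, C* ≈ 31.4, P* ≈ 26.4

From dP/dt = 0: 0.00647C* = 0.203, so C* = 31.4.
From dR/dt = 0: 1.03(1 - R*/415) = 0.0211·31.4, giving R* = 415·(1 - 0.643) = 148.
From dC/dt = 0: 0.0101·148 - 0.335 = 0.044P*, so P* = 1.16/0.044 = 26.4.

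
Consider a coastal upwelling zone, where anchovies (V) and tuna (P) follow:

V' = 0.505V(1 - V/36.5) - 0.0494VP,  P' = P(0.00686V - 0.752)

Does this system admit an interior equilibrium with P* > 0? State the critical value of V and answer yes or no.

The predator equation gives dP/dt > 0 only when V > 0.752/0.00686 = 110.
Without the predator, V → K = 36.5. Since 36.5 < 110, the predator cannot invade.

Threshold V = 110; K < 110, so no, the predator goes extinct.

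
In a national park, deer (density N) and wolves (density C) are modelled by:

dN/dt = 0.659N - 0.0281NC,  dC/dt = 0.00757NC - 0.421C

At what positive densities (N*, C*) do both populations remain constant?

Set dC/dt = 0 with C > 0: 0.00757N - 0.421 = 0, so N* = 0.421/0.00757 = 55.6.
Set dN/dt = 0 with N > 0: 0.659 - 0.0281C = 0, so C* = 0.659/0.0281 = 23.5.

N* ≈ 55.6, C* ≈ 23.5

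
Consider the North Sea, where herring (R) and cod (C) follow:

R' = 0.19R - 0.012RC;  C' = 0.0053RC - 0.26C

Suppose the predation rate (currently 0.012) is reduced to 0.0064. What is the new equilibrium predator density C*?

At the interior fixed point, setting dR/dt = 0 with R > 0 fixes C* = (prey growth rate)/(RC coefficient) — independent of the other coefficients.
With the change, C* = 0.19/0.0064 = 29.7; it rises from 15.8.

C* ≈ 29.7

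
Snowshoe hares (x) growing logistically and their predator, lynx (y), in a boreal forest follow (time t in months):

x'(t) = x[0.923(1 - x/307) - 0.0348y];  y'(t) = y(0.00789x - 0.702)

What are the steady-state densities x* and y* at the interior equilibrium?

From dy/dt = 0 with y > 0: 0.00789x* = 0.702, so x* = 89.
Substitute into dx/dt = 0: 0.923(1 - 89/307) = 0.0348y*.
The bracket is 0.71, giving y* = 0.656/0.0348 = 18.8.

x* ≈ 89, y* ≈ 18.8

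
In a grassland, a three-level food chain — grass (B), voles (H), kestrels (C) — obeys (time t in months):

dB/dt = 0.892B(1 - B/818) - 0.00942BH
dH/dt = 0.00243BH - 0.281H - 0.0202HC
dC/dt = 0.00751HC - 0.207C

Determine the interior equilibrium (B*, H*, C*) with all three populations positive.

B* ≈ 580, H* ≈ 27.6, C* ≈ 55.8

From dC/dt = 0: 0.00751H* = 0.207, so H* = 27.6.
From dB/dt = 0: 0.892(1 - B*/818) = 0.00942·27.6, giving B* = 818·(1 - 0.291) = 580.
From dH/dt = 0: 0.00243·580 - 0.281 = 0.0202C*, so C* = 1.13/0.0202 = 55.8.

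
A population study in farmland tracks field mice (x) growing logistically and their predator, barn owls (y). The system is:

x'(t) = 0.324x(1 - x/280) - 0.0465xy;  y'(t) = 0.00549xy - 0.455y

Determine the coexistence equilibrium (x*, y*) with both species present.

x* ≈ 82.9, y* ≈ 4.91

From dy/dt = 0 with y > 0: 0.00549x* = 0.455, so x* = 82.9.
Substitute into dx/dt = 0: 0.324(1 - 82.9/280) = 0.0465y*.
The bracket is 0.704, giving y* = 0.228/0.0465 = 4.91.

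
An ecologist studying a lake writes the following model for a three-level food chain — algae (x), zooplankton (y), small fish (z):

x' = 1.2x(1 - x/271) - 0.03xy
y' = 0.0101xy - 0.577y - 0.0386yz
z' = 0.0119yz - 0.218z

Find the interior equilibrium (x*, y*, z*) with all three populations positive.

From dz/dt = 0: 0.0119y* = 0.218, so y* = 18.3.
From dx/dt = 0: 1.2(1 - x*/271) = 0.03·18.3, giving x* = 271·(1 - 0.458) = 147.
From dy/dt = 0: 0.0101·147 - 0.577 = 0.0386z*, so z* = 0.907/0.0386 = 23.5.

x* ≈ 147, y* ≈ 18.3, z* ≈ 23.5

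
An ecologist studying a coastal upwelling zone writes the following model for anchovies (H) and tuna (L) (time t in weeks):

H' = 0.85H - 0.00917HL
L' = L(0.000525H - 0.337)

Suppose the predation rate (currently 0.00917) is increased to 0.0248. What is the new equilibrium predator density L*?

At the interior fixed point, setting dH/dt = 0 with H > 0 fixes L* = (prey growth rate)/(HL coefficient) — independent of the other coefficients.
With the change, L* = 0.85/0.0248 = 34.3; it falls from 92.7.

L* ≈ 34.3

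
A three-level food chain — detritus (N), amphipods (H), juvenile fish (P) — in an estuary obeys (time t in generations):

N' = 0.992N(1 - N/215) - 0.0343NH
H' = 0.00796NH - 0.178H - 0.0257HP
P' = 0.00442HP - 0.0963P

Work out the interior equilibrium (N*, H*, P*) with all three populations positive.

N* ≈ 53, H* ≈ 21.8, P* ≈ 9.5

From dP/dt = 0: 0.00442H* = 0.0963, so H* = 21.8.
From dN/dt = 0: 0.992(1 - N*/215) = 0.0343·21.8, giving N* = 215·(1 - 0.753) = 53.
From dH/dt = 0: 0.00796·53 - 0.178 = 0.0257P*, so P* = 0.244/0.0257 = 9.5.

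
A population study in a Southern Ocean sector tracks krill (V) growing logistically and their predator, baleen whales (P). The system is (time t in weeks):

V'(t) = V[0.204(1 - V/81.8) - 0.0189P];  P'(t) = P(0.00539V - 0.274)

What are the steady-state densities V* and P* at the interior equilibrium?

V* ≈ 50.8, P* ≈ 4.09

From dP/dt = 0 with P > 0: 0.00539V* = 0.274, so V* = 50.8.
Substitute into dV/dt = 0: 0.204(1 - 50.8/81.8) = 0.0189P*.
The bracket is 0.379, giving P* = 0.0772/0.0189 = 4.09.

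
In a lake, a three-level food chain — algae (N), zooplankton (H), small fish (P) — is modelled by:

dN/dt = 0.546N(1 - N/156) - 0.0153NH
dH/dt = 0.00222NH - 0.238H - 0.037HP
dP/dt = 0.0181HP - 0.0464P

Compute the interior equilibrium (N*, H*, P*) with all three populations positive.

From dP/dt = 0: 0.0181H* = 0.0464, so H* = 2.56.
From dN/dt = 0: 0.546(1 - N*/156) = 0.0153·2.56, giving N* = 156·(1 - 0.0718) = 145.
From dH/dt = 0: 0.00222·145 - 0.238 = 0.037P*, so P* = 0.0834/0.037 = 2.26.

N* ≈ 145, H* ≈ 2.56, P* ≈ 2.26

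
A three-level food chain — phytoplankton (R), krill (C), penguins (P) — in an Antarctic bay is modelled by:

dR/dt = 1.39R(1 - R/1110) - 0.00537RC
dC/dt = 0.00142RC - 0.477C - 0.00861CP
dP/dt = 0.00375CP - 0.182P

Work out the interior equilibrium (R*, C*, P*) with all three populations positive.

R* ≈ 902, C* ≈ 48.5, P* ≈ 93.3

From dP/dt = 0: 0.00375C* = 0.182, so C* = 48.5.
From dR/dt = 0: 1.39(1 - R*/1110) = 0.00537·48.5, giving R* = 1110·(1 - 0.187) = 902.
From dC/dt = 0: 0.00142·902 - 0.477 = 0.00861P*, so P* = 0.804/0.00861 = 93.3.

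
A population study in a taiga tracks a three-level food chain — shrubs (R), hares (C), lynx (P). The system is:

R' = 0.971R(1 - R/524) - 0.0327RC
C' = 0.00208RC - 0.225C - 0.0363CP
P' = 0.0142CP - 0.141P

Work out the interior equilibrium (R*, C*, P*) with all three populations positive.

R* ≈ 349, C* ≈ 9.93, P* ≈ 13.8

From dP/dt = 0: 0.0142C* = 0.141, so C* = 9.93.
From dR/dt = 0: 0.971(1 - R*/524) = 0.0327·9.93, giving R* = 524·(1 - 0.334) = 349.
From dC/dt = 0: 0.00208·349 - 0.225 = 0.0363P*, so P* = 0.5/0.0363 = 13.8.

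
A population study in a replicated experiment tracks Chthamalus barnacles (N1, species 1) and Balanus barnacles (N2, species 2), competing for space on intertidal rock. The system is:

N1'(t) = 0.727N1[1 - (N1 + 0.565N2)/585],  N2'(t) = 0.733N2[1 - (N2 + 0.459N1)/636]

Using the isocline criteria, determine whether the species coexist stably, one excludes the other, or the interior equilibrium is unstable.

Compare the nullcline intercepts: K1/α12 = 585/0.565 = 1040 > K2 = 636; K2/α21 = 636/0.459 = 1390 > K1 = 585.
Since both inequalities hold, each species can invade when rare, so the interior equilibrium is stable.

stable coexistence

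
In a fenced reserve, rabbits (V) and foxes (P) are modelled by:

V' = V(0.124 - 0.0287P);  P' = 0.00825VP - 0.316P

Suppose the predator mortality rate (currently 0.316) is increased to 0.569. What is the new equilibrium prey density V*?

V* ≈ 69

At the interior fixed point, setting dP/dt = 0 with P > 0 fixes V* = (predator death rate)/(VP coefficient) — independent of the other coefficients.
With the change, V* = 0.569/0.00825 = 69; it rises from 38.3.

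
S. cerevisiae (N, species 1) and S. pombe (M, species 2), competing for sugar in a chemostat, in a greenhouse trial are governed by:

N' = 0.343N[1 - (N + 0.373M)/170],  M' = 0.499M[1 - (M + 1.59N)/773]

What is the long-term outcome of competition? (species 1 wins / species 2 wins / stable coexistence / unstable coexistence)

Compare the nullcline intercepts: K1/α12 = 170/0.373 = 456 < K2 = 773; K2/α21 = 773/1.59 = 486 > K1 = 170.
Since the inequalities point opposite ways, species 2 can invade but species 1 cannot.

species 2 excludes species 1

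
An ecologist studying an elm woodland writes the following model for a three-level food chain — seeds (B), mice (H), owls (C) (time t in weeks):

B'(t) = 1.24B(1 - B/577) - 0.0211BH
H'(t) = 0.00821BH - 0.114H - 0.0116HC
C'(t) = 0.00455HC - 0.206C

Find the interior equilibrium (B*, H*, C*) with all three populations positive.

B* ≈ 132, H* ≈ 45.3, C* ≈ 83.9

From dC/dt = 0: 0.00455H* = 0.206, so H* = 45.3.
From dB/dt = 0: 1.24(1 - B*/577) = 0.0211·45.3, giving B* = 577·(1 - 0.77) = 132.
From dH/dt = 0: 0.00821·132 - 0.114 = 0.0116C*, so C* = 0.974/0.0116 = 83.9.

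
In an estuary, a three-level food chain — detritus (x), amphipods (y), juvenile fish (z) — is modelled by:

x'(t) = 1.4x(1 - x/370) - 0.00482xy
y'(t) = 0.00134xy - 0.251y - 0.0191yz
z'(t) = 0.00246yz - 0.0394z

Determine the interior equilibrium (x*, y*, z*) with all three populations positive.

x* ≈ 350, y* ≈ 16, z* ≈ 11.4

From dz/dt = 0: 0.00246y* = 0.0394, so y* = 16.
From dx/dt = 0: 1.4(1 - x*/370) = 0.00482·16, giving x* = 370·(1 - 0.0551) = 350.
From dy/dt = 0: 0.00134·350 - 0.251 = 0.0191z*, so z* = 0.217/0.0191 = 11.4.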